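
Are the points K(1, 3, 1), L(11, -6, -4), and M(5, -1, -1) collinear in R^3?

KL = (10, -9, -5), KM = (4, -4, -2).
Comparing components 2 and 3: (-9)(-2) − (-5)(-4) = -2 ≠ 0, so KL and KM are not parallel and the points are not collinear.

No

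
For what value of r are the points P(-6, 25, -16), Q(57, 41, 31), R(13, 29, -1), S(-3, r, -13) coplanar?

25

Coplanarity ⇔ det[PQ; PR; PS] = 0.
Expanding, this is linear in r: (-52)r + (1300) = 0.
So r = 25.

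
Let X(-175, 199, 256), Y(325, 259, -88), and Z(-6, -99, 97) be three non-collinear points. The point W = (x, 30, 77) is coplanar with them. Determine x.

47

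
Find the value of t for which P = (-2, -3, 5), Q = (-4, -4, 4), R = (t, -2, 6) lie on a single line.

0

Direction PQ = (-2, -1, -1). From the y-coordinate of R, the parameter along the line is τ = (-2 − (-3))/(-1) = -1.
Then t = (-2) + (-1)·(-2) = 0.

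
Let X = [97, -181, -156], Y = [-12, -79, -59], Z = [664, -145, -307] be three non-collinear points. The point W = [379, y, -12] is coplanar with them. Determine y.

188

A normal to the plane is n = XY × XZ = (-18894, 38540, -61758).
W lies in the plane iff n · XW = 0.
This gives (38540)y + (-7245520) = 0, so y = 188.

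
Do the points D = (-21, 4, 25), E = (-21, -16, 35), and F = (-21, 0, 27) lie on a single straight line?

Yes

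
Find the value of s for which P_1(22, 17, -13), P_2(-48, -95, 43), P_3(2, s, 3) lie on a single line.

-15

Collinearity requires P_1P_2 × P_1P_3 = 0; each component is linear in s.
The x-component gives (-56)s + (-840) = 0, so s = -15.
The remaining components then also vanish.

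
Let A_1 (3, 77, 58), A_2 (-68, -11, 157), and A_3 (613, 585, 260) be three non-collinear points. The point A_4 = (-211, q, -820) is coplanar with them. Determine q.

89

Coplanarity requires A_1A_2 · (A_1A_3 × A_1A_4) = 0.
A_1A_2 = (-71, -88, 99), A_1A_3 = (610, 508, 202); the triple product is linear in q with coefficient 74732 and constant term -6651148.
Setting it to zero: q = 89.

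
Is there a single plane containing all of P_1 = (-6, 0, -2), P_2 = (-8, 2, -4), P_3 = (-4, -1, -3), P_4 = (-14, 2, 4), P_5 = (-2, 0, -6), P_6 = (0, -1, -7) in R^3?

No

The plane through P_1, P_2, P_3 has normal n = P_1P_2 × P_1P_3 = (-4, -6, -2) and equation n·P = 28.
Checking the remaining points: n·P_4 = 36, n·P_5 = 20, n·P_6 = 20.
Since n·P_4 = 36 ≠ 28, P_4 is off the plane and the points are not all coplanar.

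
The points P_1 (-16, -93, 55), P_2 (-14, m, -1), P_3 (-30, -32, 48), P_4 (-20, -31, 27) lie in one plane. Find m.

-4

The points are coplanar iff P_1P_2 · (P_1P_3 × P_1P_4) = 0.
Expanding, this is linear in m: (-364)m + (-1456) = 0.
So m = -4.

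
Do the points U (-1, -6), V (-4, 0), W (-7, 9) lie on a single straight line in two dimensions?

No

UV = (-3, 6), UW = (-6, 15).
Twice the signed area of △UVW is (-3)(15) − (6)(-6) = -9.
The area is nonzero, so the three points are not collinear.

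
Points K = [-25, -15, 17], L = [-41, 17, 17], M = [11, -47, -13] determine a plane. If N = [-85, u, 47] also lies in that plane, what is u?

65

A normal to the plane is n = KL × KM = (-960, -480, -640).
N lies in the plane iff n · KN = 0.
This gives (-480)u + (31200) = 0, so u = 65.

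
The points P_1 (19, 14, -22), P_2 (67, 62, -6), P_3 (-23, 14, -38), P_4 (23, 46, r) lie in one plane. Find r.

-22

Normal to plane P_1P_2P_3: n = (-768, 96, 2016); plane equation n·P = -57600.
Requiring n·P_4 = -57600: (2016)r + (-13248) = -57600.
So r = -22.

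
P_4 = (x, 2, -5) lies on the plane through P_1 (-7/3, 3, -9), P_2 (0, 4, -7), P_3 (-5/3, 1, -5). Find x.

-2/3

Coplanarity requires P_1P_2 · (P_1P_3 × P_1P_4) = 0.
P_1P_2 = (7/3, 1, 2), P_1P_3 = (2/3, -2, 4); the triple product is linear in x with coefficient 8 and constant term 16/3.
Setting it to zero: x = -2/3.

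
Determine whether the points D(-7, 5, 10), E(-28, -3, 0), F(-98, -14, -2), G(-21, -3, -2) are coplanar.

The four points are coplanar iff the 3×3 determinant with rows DE, DF, DG is zero.
Rows: (-21, -8, -10), (-91, -19, -12), (-14, -8, -12).
Expanding along the first row: (-21)(132) − (-8)(924) + (-10)(462) = 0.
Zero determinant ⇒ coplanar.

Yes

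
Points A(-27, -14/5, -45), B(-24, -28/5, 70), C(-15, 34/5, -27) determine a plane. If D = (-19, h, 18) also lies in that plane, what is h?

6/5

A normal to the plane is n = AB × AC = (-5772/5, 1326, 312/5).
D lies in the plane iff n · AD = 0.
This gives (1326)h + (-7956/5) = 0, so h = 6/5.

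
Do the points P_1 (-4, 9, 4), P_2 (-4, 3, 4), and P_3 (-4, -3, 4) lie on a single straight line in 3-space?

Yes

P_1P_2 = (0, -6, 0), P_1P_3 = (0, -12, 0).
Each component of P_1P_3 is 2 times the corresponding component of P_1P_2, so P_1P_3 = 2·P_1P_2 and the points are collinear.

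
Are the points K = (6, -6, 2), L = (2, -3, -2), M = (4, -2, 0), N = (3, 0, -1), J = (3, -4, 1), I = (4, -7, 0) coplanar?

The plane through K, L, M has normal n = KL × KM = (10, 0, -10) and equation n·P = 40.
Checking the remaining points: n·N = 40, n·J = 20, n·I = 40.
Since n·J = 20 ≠ 40, J is off the plane and the points are not all coplanar.

No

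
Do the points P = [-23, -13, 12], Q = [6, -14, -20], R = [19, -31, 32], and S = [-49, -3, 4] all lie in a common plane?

No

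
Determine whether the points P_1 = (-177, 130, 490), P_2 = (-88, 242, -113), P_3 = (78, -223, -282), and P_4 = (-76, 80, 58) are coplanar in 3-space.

A normal to the plane through P_1, P_2, P_3 is n = P_1P_2 × P_1P_3 = (-299323, -85057, -59977).
The plane has equation n·P = 12534031. For P_4: n·P_4 = 12465322.
12465322 ≠ 12534031, so P_4 is off the plane.

No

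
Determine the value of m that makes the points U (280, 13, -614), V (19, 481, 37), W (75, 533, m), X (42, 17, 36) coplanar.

-123

Normal to plane UVX: n = (301596, 14712, 110340); plane equation n·P = 16889376.
Requiring n·W = 16889376: (110340)m + (30461196) = 16889376.
So m = -123.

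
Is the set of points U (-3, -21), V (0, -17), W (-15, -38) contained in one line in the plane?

UV = (3, 4), UW = (-12, -17).
Twice the signed area of △UVW is (3)(-17) − (4)(-12) = -3.
The area is nonzero, so the three points are not collinear.

No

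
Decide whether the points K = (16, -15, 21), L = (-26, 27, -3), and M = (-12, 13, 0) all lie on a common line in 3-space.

KL = (-42, 42, -24), KM = (-28, 28, -21).
KL × KM = (-210, -210, 0).
The cross product is nonzero, so the points do not lie on one line.

No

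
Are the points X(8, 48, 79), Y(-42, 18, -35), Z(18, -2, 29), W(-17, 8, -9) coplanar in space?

The four points are coplanar iff the 3×3 determinant with rows XY, XZ, XW is zero.
Rows: (-50, -30, -114), (10, -50, -50), (-25, -40, -88).
Expanding along the first row: (-50)(2400) − (-30)(-2130) + (-114)(-1650) = 4200.
Nonzero ⇒ not coplanar.

No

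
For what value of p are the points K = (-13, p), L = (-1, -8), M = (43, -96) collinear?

16

Collinearity: (K − L) must be parallel to (M − L) = (44, -88).
Cross-multiplying the components: (p − (-8))·(44) = (-12)·(-88).
Solving gives p = 16.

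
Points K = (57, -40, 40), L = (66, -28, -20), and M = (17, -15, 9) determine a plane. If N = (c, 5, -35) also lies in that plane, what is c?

Coplanarity requires KL · (KM × KN) = 0.
KL = (9, 12, -60), KM = (-40, 25, -31); the triple product is linear in c with coefficient 1128 and constant term 3384.
Setting it to zero: c = -3.

-3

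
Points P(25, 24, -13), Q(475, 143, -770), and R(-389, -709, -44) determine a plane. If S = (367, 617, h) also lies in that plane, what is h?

-2

A normal to the plane is n = PQ × PR = (-558570, 327348, -280584).
S lies in the plane iff n · PS = 0.
This gives (-280584)h + (-561168) = 0, so h = -2.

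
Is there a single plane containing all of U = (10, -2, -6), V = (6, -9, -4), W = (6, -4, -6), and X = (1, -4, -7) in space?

Yes

A normal to the plane through U, V, W is n = UV × UW = (4, -8, -20).
The plane has equation n·P = 176. For X: n·X = 176.
Equal, so X lies in the plane and all four are coplanar.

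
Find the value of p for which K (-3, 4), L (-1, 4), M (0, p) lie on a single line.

Collinearity: (M − K) must be parallel to (L − K) = (2, 0).
Cross-multiplying the components: (p − 4)·(2) = (3)·(0).
Solving gives p = 4.

4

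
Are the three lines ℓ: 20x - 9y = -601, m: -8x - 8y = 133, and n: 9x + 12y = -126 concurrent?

Intersecting ℓ and m: solving the 2×2 system gives (x, y) = (-6005/232, 537/58).
Substitute into n: (9)(-6005/232) + (12)(537/58) = -28269/232.
But n requires -126 ≠ -28269/232, so the three lines have no common point.

No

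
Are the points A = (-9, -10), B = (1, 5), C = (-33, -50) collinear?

No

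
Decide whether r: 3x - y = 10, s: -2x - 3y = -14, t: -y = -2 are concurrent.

The three lines meet at one point iff the augmented coefficient matrix [aᵢ bᵢ cᵢ] has rank < 3, i.e. its determinant vanishes.
Here the determinant is 0.
It vanishes, so the lines are concurrent at (4, 2).

Yes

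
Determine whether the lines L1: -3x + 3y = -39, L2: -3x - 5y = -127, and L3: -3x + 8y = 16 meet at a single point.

Yes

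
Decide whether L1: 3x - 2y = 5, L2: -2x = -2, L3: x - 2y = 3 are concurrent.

Intersecting L1 and L2: solving the 2×2 system gives (x, y) = (1, -1).
Substitute into L3: (1)(1) + (-2)(-1) = 3.
This equals 3, so (1, -1) lies on all three lines and they are concurrent.

Yes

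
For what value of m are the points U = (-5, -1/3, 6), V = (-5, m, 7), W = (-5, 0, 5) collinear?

-2/3

Collinearity requires UV × UW = 0; each component is linear in m.
The x-component gives (-1)m + (-2/3) = 0, so m = -2/3.
The remaining components then also vanish.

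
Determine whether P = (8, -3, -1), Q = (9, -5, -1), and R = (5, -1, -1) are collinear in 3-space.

No

PQ = (1, -2, 0), PR = (-3, 2, 0).
PQ × PR = (0, 0, -4).
The cross product is nonzero, so the points do not lie on one line.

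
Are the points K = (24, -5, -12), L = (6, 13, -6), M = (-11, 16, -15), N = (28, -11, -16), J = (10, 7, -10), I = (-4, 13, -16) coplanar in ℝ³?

The plane through K, L, M has normal n = KL × KM = (-180, -264, 252) and equation n·P = -6024.
Checking the remaining points: n·N = -6168, n·J = -6168, n·I = -6744.
Since n·N = -6168 ≠ -6024, N is off the plane and the points are not all coplanar.

No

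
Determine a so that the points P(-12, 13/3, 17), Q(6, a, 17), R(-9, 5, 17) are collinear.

Direction PR = (3, 2/3, 0). From the x-coordinate of Q, the parameter along the line is τ = (6 − (-12))/3 = 6.
Then a = 13/3 + 6·(2/3) = 25/3.

25/3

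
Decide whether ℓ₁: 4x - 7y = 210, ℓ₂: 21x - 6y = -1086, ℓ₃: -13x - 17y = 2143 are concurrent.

Lines aᵢx + bᵢy = cᵢ with pairwise distinct directions are concurrent exactly when det[aᵢ bᵢ cᵢ] = 0.
Here the determinant is -435.
Nonzero, so no common point exists.

No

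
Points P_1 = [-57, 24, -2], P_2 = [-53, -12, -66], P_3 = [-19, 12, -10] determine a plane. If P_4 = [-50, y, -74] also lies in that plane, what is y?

Coplanarity requires P_1P_2 · (P_1P_3 × P_1P_4) = 0.
P_1P_2 = (4, -36, -64), P_1P_3 = (38, -12, -8); the triple product is linear in y with coefficient -2400 and constant term -40800.
Setting it to zero: y = -17.

-17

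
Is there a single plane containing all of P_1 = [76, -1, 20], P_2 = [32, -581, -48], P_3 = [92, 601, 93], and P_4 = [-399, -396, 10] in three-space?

Yes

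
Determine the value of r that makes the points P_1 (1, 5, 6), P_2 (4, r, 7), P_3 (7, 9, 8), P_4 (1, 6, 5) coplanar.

7

Normal to plane P_1P_3P_4: n = (-6, 6, 6); plane equation n·P = 60.
Requiring n·P_2 = 60: (6)r + (18) = 60.
So r = 7.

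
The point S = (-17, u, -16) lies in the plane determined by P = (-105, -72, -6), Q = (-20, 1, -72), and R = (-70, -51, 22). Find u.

Coplanarity requires PQ · (PR × PS) = 0.
PQ = (85, 73, -66), PR = (35, 21, 28); the triple product is linear in u with coefficient -4690 and constant term -28140.
Setting it to zero: u = -6.

-6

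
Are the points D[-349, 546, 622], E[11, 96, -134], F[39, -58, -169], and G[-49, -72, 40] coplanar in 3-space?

No

The four points are coplanar iff the 3×3 determinant with rows DE, DF, DG is zero.
Rows: (360, -450, -756), (388, -604, -791), (300, -618, -582).
Expanding along the first row: (360)(-137310) − (-450)(11484) + (-756)(-58584) = 25704.
Nonzero ⇒ not coplanar.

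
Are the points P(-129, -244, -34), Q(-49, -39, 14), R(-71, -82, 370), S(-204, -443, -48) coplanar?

No

The four points are coplanar iff the 3×3 determinant with rows PQ, PR, PS is zero.
Rows: (80, 205, 48), (58, 162, 404), (-75, -199, -14).
Expanding along the first row: (80)(78128) − (205)(29488) + (48)(608) = 234384.
Nonzero ⇒ not coplanar.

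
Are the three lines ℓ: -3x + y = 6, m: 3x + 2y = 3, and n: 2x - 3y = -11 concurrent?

The three lines meet at one point iff the augmented coefficient matrix [aᵢ bᵢ cᵢ] has rank < 3, i.e. its determinant vanishes.
Here the determinant is 0.
It vanishes, so the lines are concurrent at (-1, 3).

Yes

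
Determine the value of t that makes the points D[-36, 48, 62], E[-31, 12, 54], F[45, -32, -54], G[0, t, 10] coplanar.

Normal to plane DEF: n = (3536, -68, 2516); plane equation n·P = 25432.
Requiring n·G = 25432: (-68)t + (25160) = 25432.
So t = -4.

-4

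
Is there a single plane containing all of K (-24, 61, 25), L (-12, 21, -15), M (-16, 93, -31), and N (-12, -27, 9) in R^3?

A normal to the plane through K, L, M is n = KL × KM = (3520, 352, 704).
The plane has equation n·P = -45408. For N: n·N = -45408.
Equal, so N lies in the plane and all four are coplanar.

Yes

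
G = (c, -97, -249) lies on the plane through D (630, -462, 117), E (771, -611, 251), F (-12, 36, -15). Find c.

305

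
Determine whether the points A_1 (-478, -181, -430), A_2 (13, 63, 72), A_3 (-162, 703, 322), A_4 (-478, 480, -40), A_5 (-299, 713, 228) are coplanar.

The plane through A_1, A_2, A_3 has normal n = A_1A_2 × A_1A_3 = (-260280, -210600, 356940) and equation n·P = 9048240.
Checking the remaining points: n·A_4 = 9048240, n·A_5 = 9048240.
All equal 9048240, so all 5 points lie in one plane.

Yes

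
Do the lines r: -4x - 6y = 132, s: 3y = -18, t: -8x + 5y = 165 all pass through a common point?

Intersecting r and s: solving the 2×2 system gives (x, y) = (-24, -6).
Substitute into t: (-8)(-24) + (5)(-6) = 162.
But t requires 165 ≠ 162, so the three lines have no common point.

No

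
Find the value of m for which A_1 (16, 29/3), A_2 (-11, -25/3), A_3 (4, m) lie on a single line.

5/3

Collinearity: (A_3 − A_1) must be parallel to (A_2 − A_1) = (-27, -18).
Cross-multiplying the components: (m − 29/3)·(-27) = (-12)·(-18).
Solving gives m = 5/3.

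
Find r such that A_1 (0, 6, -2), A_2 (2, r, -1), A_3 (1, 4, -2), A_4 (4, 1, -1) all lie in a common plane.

The points are coplanar iff A_1A_2 · (A_1A_3 × A_1A_4) = 0.
Expanding, this is linear in r: (-1)r + (5) = 0.
So r = 5.

5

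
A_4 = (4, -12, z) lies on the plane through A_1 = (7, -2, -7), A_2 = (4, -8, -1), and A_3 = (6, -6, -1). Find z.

7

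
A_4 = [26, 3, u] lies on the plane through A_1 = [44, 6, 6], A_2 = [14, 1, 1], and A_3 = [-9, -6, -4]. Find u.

3

The plane through A_1, A_2, A_3 has equation −10x − 35y + 95z = -80.
Substituting A_4: (95)u + (-365) = -80, so u = 3.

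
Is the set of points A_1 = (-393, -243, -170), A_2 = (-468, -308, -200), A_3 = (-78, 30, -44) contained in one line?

A_1A_2 = (-75, -65, -30), A_1A_3 = (315, 273, 126).
Each component of A_1A_3 is -21/5 times the corresponding component of A_1A_2, so A_1A_3 = -21/5·A_1A_2 and the points are collinear.

Yes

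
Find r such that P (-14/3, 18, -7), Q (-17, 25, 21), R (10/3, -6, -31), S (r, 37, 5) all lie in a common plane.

-23/3

Normal to plane PQR: n = (504, -72, 240); plane equation n·X = -5328.
Requiring n·S = -5328: (504)r + (-1464) = -5328.
So r = -23/3.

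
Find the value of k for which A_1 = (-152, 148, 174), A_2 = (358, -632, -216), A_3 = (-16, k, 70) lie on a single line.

Collinearity requires A_1A_2 × A_1A_3 = 0; each component is linear in k.
The x-component gives (390)k + (23400) = 0, so k = -60.
The remaining components then also vanish.

-60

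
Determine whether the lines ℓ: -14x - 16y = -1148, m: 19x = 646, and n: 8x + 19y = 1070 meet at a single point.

Yes

The three lines meet at one point iff the augmented coefficient matrix [aᵢ bᵢ cᵢ] has rank < 3, i.e. its determinant vanishes.
Here the determinant is 0.
It vanishes, so the lines are concurrent at (34, 42).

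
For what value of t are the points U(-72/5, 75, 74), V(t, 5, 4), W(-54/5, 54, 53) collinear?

-12/5

Collinearity requires UV × UW = 0; each component is linear in t.
The y-component gives (21)t + (252/5) = 0, so t = -12/5.
The remaining components then also vanish.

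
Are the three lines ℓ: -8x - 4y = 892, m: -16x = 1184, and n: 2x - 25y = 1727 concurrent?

Yes

Intersecting ℓ and m: solving the 2×2 system gives (x, y) = (-74, -75).
Substitute into n: (2)(-74) + (-25)(-75) = 1727.
This equals 1727, so (-74, -75) lies on all three lines and they are concurrent.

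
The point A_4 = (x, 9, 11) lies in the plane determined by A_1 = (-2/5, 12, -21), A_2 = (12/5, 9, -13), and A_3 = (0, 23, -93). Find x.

-18/5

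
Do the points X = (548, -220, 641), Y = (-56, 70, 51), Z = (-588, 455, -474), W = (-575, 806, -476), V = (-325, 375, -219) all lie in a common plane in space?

The plane through X, Y, Z has normal n = XY × XZ = (74900, -3220, -78260) and equation n·P = -8411060.
Checking the remaining points: n·W = -8411060, n·V = -8411060.
All equal -8411060, so all 5 points lie in one plane.

Yes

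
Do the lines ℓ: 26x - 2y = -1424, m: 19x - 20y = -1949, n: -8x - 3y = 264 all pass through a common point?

No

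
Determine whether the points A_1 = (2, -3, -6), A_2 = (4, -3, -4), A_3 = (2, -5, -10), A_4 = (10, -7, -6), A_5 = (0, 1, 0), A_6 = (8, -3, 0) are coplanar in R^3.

The plane through A_1, A_2, A_3 has normal n = A_1A_2 × A_1A_3 = (4, 8, -4) and equation n·P = 8.
Checking the remaining points: n·A_4 = 8, n·A_5 = 8, n·A_6 = 8.
All equal 8, so all 6 points lie in one plane.

Yes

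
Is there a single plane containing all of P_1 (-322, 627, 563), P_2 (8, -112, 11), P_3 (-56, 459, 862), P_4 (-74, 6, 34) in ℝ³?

Yes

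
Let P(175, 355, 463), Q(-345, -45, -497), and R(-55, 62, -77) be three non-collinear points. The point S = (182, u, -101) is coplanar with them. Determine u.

The plane through P, Q, R has equation −65280x − 60000y + 60360z = -4777320.
Substituting S: (-60000)u + (-17977320) = -4777320, so u = -220.

-220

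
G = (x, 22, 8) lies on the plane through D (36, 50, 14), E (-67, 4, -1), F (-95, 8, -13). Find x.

-18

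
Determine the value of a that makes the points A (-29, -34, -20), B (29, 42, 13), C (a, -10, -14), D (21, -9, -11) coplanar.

63

The points are coplanar iff AB · (AC × AD) = 0.
Expanding, this is linear in a: (141)a + (-8883) = 0.
So a = 63.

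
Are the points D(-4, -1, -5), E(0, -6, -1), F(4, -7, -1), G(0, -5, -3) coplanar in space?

A normal to the plane through D, E, F is n = DE × DF = (4, 16, 16).
The plane has equation n·P = -112. For G: n·G = -128.
-128 ≠ -112, so G is off the plane.

No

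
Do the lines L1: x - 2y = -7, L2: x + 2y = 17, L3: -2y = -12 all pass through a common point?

Yes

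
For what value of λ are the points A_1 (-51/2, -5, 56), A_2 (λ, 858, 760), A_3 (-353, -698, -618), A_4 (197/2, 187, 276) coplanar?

Coplanarity ⇔ det[A_1A_2; A_1A_3; A_1A_4] = 0.
Expanding, this is linear in λ: (-23052)λ + (5693844) = 0.
So λ = 247.

247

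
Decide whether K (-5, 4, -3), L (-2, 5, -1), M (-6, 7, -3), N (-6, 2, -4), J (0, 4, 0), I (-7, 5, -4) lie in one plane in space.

Yes

The plane through K, L, M has normal n = KL × KM = (-6, -2, 10) and equation n·P = -8.
Checking the remaining points: n·N = -8, n·J = -8, n·I = -8.
All equal -8, so all 6 points lie in one plane.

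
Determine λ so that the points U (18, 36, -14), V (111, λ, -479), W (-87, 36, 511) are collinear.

Direction UW = (-105, 0, 525). From the x-coordinate of V, the parameter along the line is τ = (111 − 18)/(-105) = -31/35.
Then λ = 36 + (-31/35)·(0) = 36.

36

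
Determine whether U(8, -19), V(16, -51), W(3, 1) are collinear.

Yes

UV = (8, -32), UW = (-5, 20).
Checking proportionality: UW = -5/8·UV, so the vectors are parallel and the points are collinear.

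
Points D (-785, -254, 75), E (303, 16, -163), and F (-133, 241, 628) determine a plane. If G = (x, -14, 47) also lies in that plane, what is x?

A normal to the plane is n = DE × DF = (267120, -756840, 362520).
G lies in the plane iff n · DG = 0.
This gives (267120)x + (17897040) = 0, so x = -67.

-67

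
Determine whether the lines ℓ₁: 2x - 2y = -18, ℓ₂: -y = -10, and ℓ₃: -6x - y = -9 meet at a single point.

No

The three lines meet at one point iff the augmented coefficient matrix [aᵢ bᵢ cᵢ] has rank < 3, i.e. its determinant vanishes.
Here the determinant is -14.
Nonzero, so no common point exists.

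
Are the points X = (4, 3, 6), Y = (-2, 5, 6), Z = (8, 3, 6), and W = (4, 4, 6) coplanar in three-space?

Yes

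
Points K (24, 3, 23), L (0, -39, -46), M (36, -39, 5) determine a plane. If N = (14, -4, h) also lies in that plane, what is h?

3

A normal to the plane is n = KL × KM = (-2142, -1260, 1512).
N lies in the plane iff n · KN = 0.
This gives (1512)h + (-4536) = 0, so h = 3.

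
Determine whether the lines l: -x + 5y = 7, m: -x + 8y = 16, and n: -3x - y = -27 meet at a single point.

Lines aᵢx + bᵢy = cᵢ with pairwise distinct directions are concurrent exactly when det[aᵢ bᵢ cᵢ] = 0.
Here the determinant is 0.
It vanishes, so the lines are concurrent at (8, 3).

Yes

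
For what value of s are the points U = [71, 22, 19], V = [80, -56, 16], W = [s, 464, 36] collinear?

20

Direction UV = (9, -78, -3). From the y-coordinate of W, the parameter along the line is τ = (464 − 22)/(-78) = -17/3.
Then s = 71 + (-17/3)·(9) = 20.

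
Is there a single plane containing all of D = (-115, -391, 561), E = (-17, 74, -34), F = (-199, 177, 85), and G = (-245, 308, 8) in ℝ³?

The four points are coplanar iff the 3×3 determinant with rows DE, DF, DG is zero.
Rows: (98, 465, -595), (-84, 568, -476), (-130, 699, -553).
Expanding along the first row: (98)(18620) − (465)(-15428) + (-595)(15124) = 0.
Zero determinant ⇒ coplanar.

Yes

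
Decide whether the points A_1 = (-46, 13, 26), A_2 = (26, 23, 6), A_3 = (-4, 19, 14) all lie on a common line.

No

A_1A_2 = (72, 10, -20), A_1A_3 = (42, 6, -12).
Comparing components 3 and 1: (-20)(42) − (72)(-12) = 24 ≠ 0, so A_1A_2 and A_1A_3 are not parallel and the points are not collinear.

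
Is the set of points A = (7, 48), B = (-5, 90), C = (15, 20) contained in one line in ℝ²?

Yes

AB = (-12, 42), AC = (8, -28).
det[AB; AC] = (-12)(-28) − (42)(8) = 0.
The determinant is zero, so the points are collinear.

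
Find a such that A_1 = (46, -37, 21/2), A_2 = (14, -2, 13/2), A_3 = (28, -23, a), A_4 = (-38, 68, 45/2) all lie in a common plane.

Normal to plane A_1A_2A_4: n = (840, 720, -420); plane equation n·P = 7590.
Requiring n·A_3 = 7590: (-420)a + (6960) = 7590.
So a = -3/2.

-3/2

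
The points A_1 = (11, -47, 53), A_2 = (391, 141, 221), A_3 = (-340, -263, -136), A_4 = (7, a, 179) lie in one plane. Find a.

Coplanarity ⇔ det[A_1A_2; A_1A_3; A_1A_4] = 0.
Expanding, this is linear in a: (12852)a + (-1426572) = 0.
So a = 111.

111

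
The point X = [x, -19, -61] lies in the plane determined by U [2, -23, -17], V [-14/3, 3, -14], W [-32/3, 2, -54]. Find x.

-6

The plane through U, V, W has equation −1037x − (854/3)y + (488/3)z = 1708.
Substituting X: (-1037)x + (-4514) = 1708, so x = -6.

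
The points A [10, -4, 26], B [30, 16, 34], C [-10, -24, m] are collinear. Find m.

18

Direction AB = (20, 20, 8). From the x-coordinate of C, the parameter along the line is τ = (-10 − 10)/20 = -1.
Then m = 26 + (-1)·(8) = 18.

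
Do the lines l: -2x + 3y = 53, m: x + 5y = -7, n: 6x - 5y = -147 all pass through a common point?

Intersecting l and m: solving the 2×2 system gives (x, y) = (-22, 3).
Substitute into n: (6)(-22) + (-5)(3) = -147.
This equals -147, so (-22, 3) lies on all three lines and they are concurrent.

Yes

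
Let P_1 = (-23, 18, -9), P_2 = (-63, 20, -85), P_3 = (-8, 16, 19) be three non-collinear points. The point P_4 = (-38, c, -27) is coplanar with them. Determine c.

A normal to the plane is n = P_1P_2 × P_1P_3 = (-96, -20, 50).
P_4 lies in the plane iff n · P_1P_4 = 0.
This gives (-20)c + (900) = 0, so c = 45.

45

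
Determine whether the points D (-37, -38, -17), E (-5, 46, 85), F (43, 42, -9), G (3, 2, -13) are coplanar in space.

Yes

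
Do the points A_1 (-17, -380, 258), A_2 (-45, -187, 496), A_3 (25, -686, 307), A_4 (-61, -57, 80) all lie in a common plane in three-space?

No

A normal to the plane through A_1, A_2, A_3 is n = A_1A_2 × A_1A_3 = (82285, 11368, 462).
The plane has equation n·P = -5599489. For A_4: n·A_4 = -5630401.
-5630401 ≠ -5599489, so A_4 is off the plane.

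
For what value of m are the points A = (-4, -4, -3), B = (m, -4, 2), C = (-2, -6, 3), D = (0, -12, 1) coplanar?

-3

The points are coplanar iff AB · (AC × AD) = 0.
Expanding, this is linear in m: (40)m + (120) = 0.
So m = -3.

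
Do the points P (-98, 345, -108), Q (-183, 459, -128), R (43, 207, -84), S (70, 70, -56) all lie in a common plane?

No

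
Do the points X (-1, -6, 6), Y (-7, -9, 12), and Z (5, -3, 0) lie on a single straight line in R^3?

Yes

XY = (-6, -3, 6), XZ = (6, 3, -6).
XY × XZ = (0, 0, 0).
The cross product vanishes, so the three points are collinear.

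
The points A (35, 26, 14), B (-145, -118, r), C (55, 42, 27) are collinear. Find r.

-103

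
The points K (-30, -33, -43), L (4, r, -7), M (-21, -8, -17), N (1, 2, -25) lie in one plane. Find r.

17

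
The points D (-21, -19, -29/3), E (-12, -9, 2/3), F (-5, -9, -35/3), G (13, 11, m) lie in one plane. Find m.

9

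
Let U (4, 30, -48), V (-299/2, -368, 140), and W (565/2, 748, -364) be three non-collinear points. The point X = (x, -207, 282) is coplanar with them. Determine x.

-145/2

Coplanarity requires UV · (UW × UX) = 0.
UV = (-307/2, -398, 188), UW = (557/2, 718, -316); the triple product is linear in x with coefficient -9216 and constant term -668160.
Setting it to zero: x = -145/2.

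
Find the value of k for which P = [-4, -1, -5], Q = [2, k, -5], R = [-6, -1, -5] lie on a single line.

Direction PR = (-2, 0, 0). From the x-coordinate of Q, the parameter along the line is τ = (2 − (-4))/(-2) = -3.
Then k = (-1) + (-3)·(0) = -1.

-1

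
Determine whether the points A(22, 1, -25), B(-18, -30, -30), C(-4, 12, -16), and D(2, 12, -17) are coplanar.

No

A normal to the plane through A, B, C is n = AB × AC = (-224, 490, -1246).
The plane has equation n·P = 26712. For D: n·D = 26614.
26614 ≠ 26712, so D is off the plane.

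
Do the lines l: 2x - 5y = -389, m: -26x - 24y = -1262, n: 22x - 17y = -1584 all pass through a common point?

Intersecting l and m: solving the 2×2 system gives (x, y) = (-17, 71).
Substitute into n: (22)(-17) + (-17)(71) = -1581.
But n requires -1584 ≠ -1581, so the three lines have no common point.

No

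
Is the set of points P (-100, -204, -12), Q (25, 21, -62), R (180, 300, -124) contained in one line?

PQ = (125, 225, -50), PR = (280, 504, -112).
Each component of PR is 56/25 times the corresponding component of PQ, so PR = 56/25·PQ and the points are collinear.

Yes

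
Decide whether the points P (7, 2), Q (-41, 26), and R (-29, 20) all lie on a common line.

Yes

PQ = (-48, 24), PR = (-36, 18).
det[PQ; PR] = (-48)(18) − (24)(-36) = 0.
The determinant is zero, so the points are collinear.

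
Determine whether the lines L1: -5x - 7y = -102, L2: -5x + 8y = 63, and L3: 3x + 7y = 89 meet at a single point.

No

Intersecting L1 and L2: solving the 2×2 system gives (x, y) = (5, 11).
Substitute into L3: (3)(5) + (7)(11) = 92.
But L3 requires 89 ≠ 92, so the three lines have no common point.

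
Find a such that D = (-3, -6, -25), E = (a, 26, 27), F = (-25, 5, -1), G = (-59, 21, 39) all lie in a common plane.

The points are coplanar iff DE · (DF × DG) = 0.
Expanding, this is linear in a: (56)a + (3360) = 0.
So a = -60.

-60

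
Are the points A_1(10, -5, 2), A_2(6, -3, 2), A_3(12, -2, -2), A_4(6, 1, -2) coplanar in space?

The four points are coplanar iff the 3×3 determinant with rows A_1A_2, A_1A_3, A_1A_4 is zero.
Rows: (-4, 2, 0), (2, 3, -4), (-4, 6, -4).
Expanding along the first row: (-4)(12) − (2)(-24) + (0)(24) = 0.
Zero determinant ⇒ coplanar.

Yes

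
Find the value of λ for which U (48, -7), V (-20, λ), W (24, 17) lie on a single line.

61

Collinearity: (V − U) must be parallel to (W − U) = (-24, 24).
Cross-multiplying the components: (λ − (-7))·(-24) = (-68)·(24).
Solving gives λ = 61.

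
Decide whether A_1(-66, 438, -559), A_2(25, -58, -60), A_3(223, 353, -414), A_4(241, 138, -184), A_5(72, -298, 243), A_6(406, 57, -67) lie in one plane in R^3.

No

The plane through A_1, A_2, A_3 has normal n = A_1A_2 × A_1A_3 = (-29505, 131016, 135609) and equation n·P = -16473093.
Checking the remaining points: n·A_4 = -13982553, n·A_5 = -8214141, n·A_6 = -13596921.
Since n·A_4 = -13982553 ≠ -16473093, A_4 is off the plane and the points are not all coplanar.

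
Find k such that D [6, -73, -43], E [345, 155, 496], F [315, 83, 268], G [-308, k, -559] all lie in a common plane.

Normal to plane DEF: n = (-13176, 61122, -17568); plane equation n·P = -3785538.
Requiring n·G = -3785538: (61122)k + (13878720) = -3785538.
So k = -289.

-289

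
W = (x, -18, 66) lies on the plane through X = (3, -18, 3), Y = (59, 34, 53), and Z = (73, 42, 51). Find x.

-32

Coplanarity requires XY · (XZ × XW) = 0.
XY = (56, 52, 50), XZ = (70, 60, 48); the triple product is linear in x with coefficient -504 and constant term -16128.
Setting it to zero: x = -32.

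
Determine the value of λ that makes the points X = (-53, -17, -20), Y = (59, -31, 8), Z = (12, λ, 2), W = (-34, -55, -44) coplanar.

Normal to plane XYW: n = (1400, 3220, -3990); plane equation n·P = -49140.
Requiring n·Z = -49140: (3220)λ + (8820) = -49140.
So λ = -18.

-18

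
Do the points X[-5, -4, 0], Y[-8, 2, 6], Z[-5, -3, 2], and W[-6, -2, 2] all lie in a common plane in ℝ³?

With X as base: XY = (-3, 6, 6), XZ = (0, 1, 2), XW = (-1, 2, 2).
XZ × XW = (-2, -2, 1).
XY · (XZ × XW) = 0.
The scalar triple product vanishes, so the four points are coplanar.

Yes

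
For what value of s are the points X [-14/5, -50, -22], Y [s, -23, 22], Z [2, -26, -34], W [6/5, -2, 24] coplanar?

-2

Coplanarity ⇔ det[XY; XZ; XW] = 0.
Expanding, this is linear in s: (1680)s + (3360) = 0.
So s = -2.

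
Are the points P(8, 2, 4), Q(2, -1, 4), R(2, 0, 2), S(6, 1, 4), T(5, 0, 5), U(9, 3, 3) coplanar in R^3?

The plane through P, Q, R has normal n = PQ × PR = (6, -12, -6) and equation n·X = 0.
Checking the remaining points: n·S = 0, n·T = 0, n·U = 0.
All equal 0, so all 6 points lie in one plane.

Yes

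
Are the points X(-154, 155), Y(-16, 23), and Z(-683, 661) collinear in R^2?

Yes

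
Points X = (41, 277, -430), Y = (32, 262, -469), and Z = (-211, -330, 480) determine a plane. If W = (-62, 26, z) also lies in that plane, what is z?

The plane through X, Y, Z has equation −37323x + 18018y + 1683z = 2737053.
Substituting W: (1683)z + (2782494) = 2737053, so z = -27.

-27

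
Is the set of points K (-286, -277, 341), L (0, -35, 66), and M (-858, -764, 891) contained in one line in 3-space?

KL = (286, 242, -275), KM = (-572, -487, 550).
KL × KM = (-825, 0, -858).
The cross product is nonzero, so the points do not lie on one line.

No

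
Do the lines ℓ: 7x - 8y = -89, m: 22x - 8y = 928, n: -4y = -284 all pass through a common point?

No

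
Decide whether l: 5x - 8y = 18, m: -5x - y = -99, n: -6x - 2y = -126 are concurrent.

Intersecting l and m: solving the 2×2 system gives (x, y) = (18, 9).
Substitute into n: (-6)(18) + (-2)(9) = -126.
This equals -126, so (18, 9) lies on all three lines and they are concurrent.

Yes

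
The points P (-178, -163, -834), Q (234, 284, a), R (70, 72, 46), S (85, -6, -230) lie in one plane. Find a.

830

Normal to plane PRS: n = (3780, 81648, -22869); plane equation n·X = 5091282.
Requiring n·Q = 5091282: (-22869)a + (24072552) = 5091282.
So a = 830.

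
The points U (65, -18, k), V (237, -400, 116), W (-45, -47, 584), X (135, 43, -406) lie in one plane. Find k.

Coplanarity ⇔ det[UV; UW; UX] = 0.
Expanding, this is linear in k: (88920)k + (-3201120) = 0.
So k = 36.

36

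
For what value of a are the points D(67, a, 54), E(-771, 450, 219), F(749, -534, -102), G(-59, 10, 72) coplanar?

-18

The points are coplanar iff DE · (DF × DG) = 0.
Expanding, this is linear in a: (5112)a + (92016) = 0.
So a = -18.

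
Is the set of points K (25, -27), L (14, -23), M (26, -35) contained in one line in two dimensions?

KL = (-11, 4), KM = (1, -8).
Twice the signed area of △KLM is (-11)(-8) − (4)(1) = 84.
The area is nonzero, so the three points are not collinear.

No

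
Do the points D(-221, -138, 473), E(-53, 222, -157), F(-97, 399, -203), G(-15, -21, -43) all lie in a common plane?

No

A normal to the plane through D, E, F is n = DE × DF = (94950, 35448, 45576).
The plane has equation n·P = -4318326. For G: n·G = -4128426.
-4128426 ≠ -4318326, so G is off the plane.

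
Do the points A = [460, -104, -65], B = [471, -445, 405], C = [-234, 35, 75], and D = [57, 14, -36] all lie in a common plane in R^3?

A normal to the plane through A, B, C is n = AB × AC = (-113070, -327720, -235125).
The plane has equation n·P = -2646195. For D: n·D = -2568570.
-2568570 ≠ -2646195, so D is off the plane.

No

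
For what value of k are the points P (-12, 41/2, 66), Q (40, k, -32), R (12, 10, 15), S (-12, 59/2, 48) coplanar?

Normal to plane PRS: n = (648, 432, 216); plane equation n·X = 15336.
Requiring n·Q = 15336: (432)k + (19008) = 15336.
So k = -17/2.

-17/2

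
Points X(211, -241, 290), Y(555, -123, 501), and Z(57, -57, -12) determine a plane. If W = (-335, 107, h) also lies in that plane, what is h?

-514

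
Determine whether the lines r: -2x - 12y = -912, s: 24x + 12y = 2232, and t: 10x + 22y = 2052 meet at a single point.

Yes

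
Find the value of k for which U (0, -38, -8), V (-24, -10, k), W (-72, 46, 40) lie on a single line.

8

Collinearity requires UV × UW = 0; each component is linear in k.
The x-component gives (-84)k + (672) = 0, so k = 8.
The remaining components then also vanish.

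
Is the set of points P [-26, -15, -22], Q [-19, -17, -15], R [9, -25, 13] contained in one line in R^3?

PQ = (7, -2, 7), PR = (35, -10, 35).
Each component of PR is 5 times the corresponding component of PQ, so PR = 5·PQ and the points are collinear.

Yes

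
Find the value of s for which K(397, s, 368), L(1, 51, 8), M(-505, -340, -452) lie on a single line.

357

Direction LM = (-506, -391, -460). From the x-coordinate of K, the parameter along the line is τ = (397 − 1)/(-506) = -18/23.
Then s = 51 + (-18/23)·(-391) = 357.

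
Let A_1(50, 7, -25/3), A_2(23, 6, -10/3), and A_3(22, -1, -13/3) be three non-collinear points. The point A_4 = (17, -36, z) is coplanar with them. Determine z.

The plane through A_1, A_2, A_3 has equation 36x − 32y + 188z = 28/3.
Substituting A_4: (188)z + (1764) = 28/3, so z = -28/3.

-28/3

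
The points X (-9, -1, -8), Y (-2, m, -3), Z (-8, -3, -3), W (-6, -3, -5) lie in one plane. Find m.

-5

Normal to plane XZW: n = (4, 12, 4); plane equation n·P = -80.
Requiring n·Y = -80: (12)m + (-20) = -80.
So m = -5.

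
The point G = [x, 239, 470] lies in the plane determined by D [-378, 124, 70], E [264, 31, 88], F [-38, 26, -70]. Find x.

-278

The plane through D, E, F has equation 14784x + 96000y − 31296z = 4124928.
Substituting G: (14784)x + (8234880) = 4124928, so x = -278.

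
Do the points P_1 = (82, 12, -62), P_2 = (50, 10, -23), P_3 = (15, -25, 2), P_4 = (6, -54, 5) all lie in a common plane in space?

A normal to the plane through P_1, P_2, P_3 is n = P_1P_2 × P_1P_3 = (1315, -565, 1050).
The plane has equation n·P = 35950. For P_4: n·P_4 = 43650.
43650 ≠ 35950, so P_4 is off the plane.

No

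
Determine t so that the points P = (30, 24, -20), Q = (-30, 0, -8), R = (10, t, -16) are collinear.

Collinearity requires PQ × PR = 0; each component is linear in t.
The x-component gives (-12)t + (192) = 0, so t = 16.
The remaining components then also vanish.

16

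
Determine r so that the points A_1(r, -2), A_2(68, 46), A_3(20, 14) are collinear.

The three points are collinear iff det[A_1A_2; A_1A_3] = 0.
This determinant is linear in r: (32)r + (128) = 0, so r = -4.

-4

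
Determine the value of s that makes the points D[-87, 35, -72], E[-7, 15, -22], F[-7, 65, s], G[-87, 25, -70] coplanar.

-32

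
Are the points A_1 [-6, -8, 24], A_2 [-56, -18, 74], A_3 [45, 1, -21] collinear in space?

A_1A_2 = (-50, -10, 50), A_1A_3 = (51, 9, -45).
A_1A_2 × A_1A_3 = (0, 300, 60).
The cross product is nonzero, so the points do not lie on one line.

No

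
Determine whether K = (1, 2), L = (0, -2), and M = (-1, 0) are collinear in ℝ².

KL = (-1, -4), KM = (-2, -2).
Twice the signed area of △KLM is (-1)(-2) − (-4)(-2) = -6.
The area is nonzero, so the three points are not collinear.

No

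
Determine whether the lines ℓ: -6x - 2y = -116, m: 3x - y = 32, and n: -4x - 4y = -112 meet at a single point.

Intersecting ℓ and m: solving the 2×2 system gives (x, y) = (15, 13).
Substitute into n: (-4)(15) + (-4)(13) = -112.
This equals -112, so (15, 13) lies on all three lines and they are concurrent.

Yes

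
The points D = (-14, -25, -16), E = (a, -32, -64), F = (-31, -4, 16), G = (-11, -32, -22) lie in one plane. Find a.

13

Coplanarity ⇔ det[DE; DF; DG] = 0.
Expanding, this is linear in a: (98)a + (-1274) = 0.
So a = 13.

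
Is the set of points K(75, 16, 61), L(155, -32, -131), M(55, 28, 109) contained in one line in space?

KL = (80, -48, -192), KM = (-20, 12, 48).
Each component of KM is -1/4 times the corresponding component of KL, so KM = -1/4·KL and the points are collinear.

Yes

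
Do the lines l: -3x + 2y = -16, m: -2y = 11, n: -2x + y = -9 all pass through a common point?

The three lines meet at one point iff the augmented coefficient matrix [aᵢ bᵢ cᵢ] has rank < 3, i.e. its determinant vanishes.
Here the determinant is -1.
Nonzero, so no common point exists.

No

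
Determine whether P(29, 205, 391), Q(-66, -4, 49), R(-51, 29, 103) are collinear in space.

PQ = (-95, -209, -342), PR = (-80, -176, -288).
PQ × PR = (0, 0, 0).
The cross product vanishes, so the three points are collinear.

Yes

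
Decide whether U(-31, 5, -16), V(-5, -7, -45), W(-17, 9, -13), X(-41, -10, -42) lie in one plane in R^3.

A normal to the plane through U, V, W is n = UV × UW = (80, -484, 272).
The plane has equation n·P = -9252. For X: n·X = -9864.
-9864 ≠ -9252, so X is off the plane.

No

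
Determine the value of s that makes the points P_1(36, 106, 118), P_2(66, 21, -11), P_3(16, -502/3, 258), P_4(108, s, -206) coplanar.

The points are coplanar iff P_1P_2 · (P_1P_3 × P_1P_4) = 0.
Expanding, this is linear in s: (-1620)s + (-16200) = 0.
So s = -10.

-10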